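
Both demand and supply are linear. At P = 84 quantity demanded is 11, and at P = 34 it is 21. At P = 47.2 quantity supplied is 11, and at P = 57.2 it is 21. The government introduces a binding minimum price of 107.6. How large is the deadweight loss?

353.38

Demand slope = (34 − 84)/(21 − 11) = −5, so P = 139 − 5Q.
Supply slope = (57.2 − 47.2)/(21 − 11) = 1, so P = 36.2 + Q.
Competitive equilibrium: 139 − 5Q = 36.2 + Q → Q* = 17.1333, P* = 53.3333.
At the floor P = 107.6, quantity demanded = (139 − 107.6)/5 = 6.28.
Sellers' marginal cost at Q' = 6.28: 36.2 + 1·6.28 = 42.48.
ΔQ = 17.1333 − 6.28 = 10.8533; wedge = 107.6 − 42.48 = 65.12.
The triangle = ½ × 10.8533 × 65.12 = 353.38.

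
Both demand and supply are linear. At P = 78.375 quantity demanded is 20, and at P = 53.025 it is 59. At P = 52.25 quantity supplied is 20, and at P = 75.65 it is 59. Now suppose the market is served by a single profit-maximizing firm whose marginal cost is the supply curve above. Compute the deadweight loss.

122.36

Demand slope = (53.025 − 78.375)/(59 − 20) = −0.65, so P = 91.375 − 0.65Q.
Supply slope = (75.65 − 52.25)/(59 − 20) = 0.6, so P = 40.25 + 0.6Q.
Competitive equilibrium: 91.375 − 0.65Q = 40.25 + 0.6Q → Q* = 40.9, P* = 64.79.
Marginal revenue: MR = 91.375 − 1.3Q. Set MR = MC: 91.375 − 1.3Q = 40.25 + 0.6Q → Q_m = 26.9079.
Price P_m = 91.375 − 0.65·26.9079 = 73.8849; MC(Q_m) = 40.25 + 0.6·26.9079 = 56.3947.
Competitive Q* = 40.9, so ΔQ = 13.9921; wedge = 73.8849 − 56.3947 = 17.4902.
DWL = ½ × 13.9921 × 17.4902 = 122.36.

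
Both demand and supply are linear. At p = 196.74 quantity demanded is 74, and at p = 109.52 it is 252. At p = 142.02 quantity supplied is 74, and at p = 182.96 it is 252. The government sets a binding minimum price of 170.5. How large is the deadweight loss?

181.42

Demand slope = (109.52 − 196.74)/(252 − 74) = −0.49, so p = 233 − 0.49q.
Supply slope = (182.96 − 142.02)/(252 − 74) = 0.23, so p = 125 + 0.23q.
Competitive equilibrium: 233 − 0.49q = 125 + 0.23q → q* = 150, p* = 159.5.
At the floor p = 170.5, quantity demanded = (233 − 170.5)/0.49 = 127.551.
Sellers' marginal cost at q' = 127.551: 125 + 0.23·127.551 = 154.3367.
Δq = 150 − 127.551 = 22.449; wedge = 170.5 − 154.3367 = 16.1633.
Deadweight loss = ½ × 22.449 × 16.1633 = 181.42.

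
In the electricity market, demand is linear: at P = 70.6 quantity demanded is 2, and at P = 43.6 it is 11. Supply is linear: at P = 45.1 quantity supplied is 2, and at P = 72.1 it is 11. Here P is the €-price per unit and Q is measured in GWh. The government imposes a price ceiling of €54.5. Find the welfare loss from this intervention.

Demand slope = (43.6 − 70.6)/(11 − 2) = −3, so P = 76.6 − 3Q.
Supply slope = (72.1 − 45.1)/(11 − 2) = 3, so P = 39.1 + 3Q.
Competitive equilibrium: 76.6 − 3Q = 39.1 + 3Q → Q* = 6.25, P* = 57.85.
At the ceiling P = 54.5, quantity supplied = (54.5 − 39.1)/3 = 5.1333.
Willingness to pay at Q' = 5.1333: 76.6 − 3·5.1333 = 61.2001.
ΔQ = 6.25 − 5.1333 = 1.1167; wedge = 61.2001 − 54.5 = 6.7001.
Deadweight loss = ½ × 1.1167 × 6.7001 = €3.74.

€3.74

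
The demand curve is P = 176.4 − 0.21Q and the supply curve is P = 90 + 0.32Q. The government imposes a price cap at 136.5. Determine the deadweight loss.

83.08

Competitive equilibrium: 176.4 − 0.21Q = 90 + 0.32Q → Q* = 163.0189, P* = 142.166.
At the ceiling P = 136.5, quantity supplied = (136.5 − 90)/0.32 = 145.3125.
Willingness to pay at Q' = 145.3125: 176.4 − 0.21·145.3125 = 145.8844.
ΔQ = 163.0189 − 145.3125 = 17.7064; wedge = 145.8844 − 136.5 = 9.3844.
Deadweight loss = ½ × 17.7064 × 9.3844 = 83.08.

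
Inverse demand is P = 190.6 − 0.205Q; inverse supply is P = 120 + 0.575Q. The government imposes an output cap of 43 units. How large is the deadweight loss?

Competitive equilibrium: 190.6 − 0.205Q = 120 + 0.575Q → Q* = 90.5128, P* = 172.0449.
At Q = 43: demand price = 190.6 − 0.205·43 = 181.785; supply price = 120 + 0.575·43 = 144.725.
ΔQ = 90.5128 − 43 = 47.5128; wedge = 181.785 − 144.725 = 37.06.
Deadweight loss = ½ × 47.5128 × 37.06 = 880.41.

880.41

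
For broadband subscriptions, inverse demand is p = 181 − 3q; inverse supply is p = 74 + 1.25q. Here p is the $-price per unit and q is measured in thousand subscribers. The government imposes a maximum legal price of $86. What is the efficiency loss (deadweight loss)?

$515.58 thousand

Competitive equilibrium: 181 − 3q = 74 + 1.25q → q* = 25.1765, p* = 105.4706.
At the ceiling p = 86, quantity supplied = (86 − 74)/1.25 = 9.6.
Willingness to pay at q' = 9.6: 181 − 3·9.6 = 152.2.
Δq = 25.1765 − 9.6 = 15.5765; wedge = 152.2 − 86 = 66.2.
The triangle = ½ × 15.5765 × 66.2 = $515.58 thousand.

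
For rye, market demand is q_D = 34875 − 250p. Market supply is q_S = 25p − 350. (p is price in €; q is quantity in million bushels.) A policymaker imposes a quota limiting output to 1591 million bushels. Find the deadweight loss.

€34997.80 million

In inverse form: demand p = 139.5 − 0.004q, supply p = 14 + 0.04q.
Competitive equilibrium: 139.5 − 0.004q = 14 + 0.04q → q* = 2852.27273, p* = 128.09091.
At q = 1591: demand price = 139.5 − 0.004·1591 = 133.136; supply price = 14 + 0.04·1591 = 77.64.
Δq = 2852.27273 − 1591 = 1261.27273; wedge = 133.136 − 77.64 = 55.496.
The triangle = ½ × 1261.27273 × 55.496 = €34997.80 million.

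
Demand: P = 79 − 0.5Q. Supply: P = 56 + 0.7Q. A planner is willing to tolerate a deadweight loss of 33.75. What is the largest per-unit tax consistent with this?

9

Competitive equilibrium: 79 − 0.5Q = 56 + 0.7Q → Q* = 19.1667, P* = 69.4167.
A tax t gives ΔQ = t/1.2 and wedge t, so DWL = t²/2.4.
t²/2.4 = 33.75 → t² = 81 → t = 9.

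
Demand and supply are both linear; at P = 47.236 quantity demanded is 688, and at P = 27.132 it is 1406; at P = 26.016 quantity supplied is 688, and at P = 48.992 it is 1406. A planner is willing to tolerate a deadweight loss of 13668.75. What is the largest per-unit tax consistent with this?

Demand slope = (27.132 − 47.236)/(1406 − 688) = −0.028, so P = 66.5 − 0.028Q.
Supply slope = (48.992 − 26.016)/(1406 − 688) = 0.032, so P = 4 + 0.032Q.
Competitive equilibrium: 66.5 − 0.028Q = 4 + 0.032Q → Q* = 1041.6667, P* = 37.3333.
A tax t gives ΔQ = t/0.06 and wedge t, so DWL = t²/0.12.
t²/0.12 = 13668.75 → t² = 1640.25 → t = 40.5.

40.5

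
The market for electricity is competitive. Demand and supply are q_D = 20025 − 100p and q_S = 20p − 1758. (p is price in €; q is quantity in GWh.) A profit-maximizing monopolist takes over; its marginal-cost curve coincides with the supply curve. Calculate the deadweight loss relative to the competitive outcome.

In inverse form: demand p = 200.25 − 0.01q, supply p = 87.9 + 0.05q.
Competitive equilibrium: 200.25 − 0.01q = 87.9 + 0.05q → q* = 1872.5, p* = 181.525.
Marginal revenue: MR = 200.25 − 0.02q. Set MR = MC: 200.25 − 0.02q = 87.9 + 0.05q → q_m = 1605.
Price p_m = 200.25 − 0.01·1605 = 184.2; MC(q_m) = 87.9 + 0.05·1605 = 168.15.
Competitive q* = 1872.5, so Δq = 267.5; wedge = 184.2 − 168.15 = 16.05.
DWL = ½ × 267.5 × 16.05 = €2146.69.

€2146.69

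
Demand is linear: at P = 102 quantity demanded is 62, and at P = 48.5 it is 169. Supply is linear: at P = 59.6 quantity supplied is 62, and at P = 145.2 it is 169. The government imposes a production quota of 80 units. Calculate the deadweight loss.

138.85

Demand slope = (48.5 − 102)/(169 − 62) = −0.5, so P = 133 − 0.5Q.
Supply slope = (145.2 − 59.6)/(169 − 62) = 0.8, so P = 10 + 0.8Q.
Competitive equilibrium: 133 − 0.5Q = 10 + 0.8Q → Q* = 94.6154, P* = 85.6923.
At Q = 80: demand price = 133 − 0.5·80 = 93; supply price = 10 + 0.8·80 = 74.
ΔQ = 94.6154 − 80 = 14.6154; wedge = 93 − 74 = 19.
Welfare loss = ½ × 14.6154 × 19 = 138.85.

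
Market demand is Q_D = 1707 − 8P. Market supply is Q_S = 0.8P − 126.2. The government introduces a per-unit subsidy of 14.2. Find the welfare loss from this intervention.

In inverse form: demand P = 213.375 − 0.125Q, supply P = 157.75 + 1.25Q.
Competitive equilibrium: 213.375 − 0.125Q = 157.75 + 1.25Q → Q* = 40.4545, P* = 208.3182.
The subsidy lowers effective supply by 14.2: P = 143.55 + 1.25Q.
New quantity: 213.375 − 0.125Q = 143.55 + 1.25Q → Q' = 50.7818.
Overproduction ΔQ = 50.7818 − 40.4545 = 10.3273; wedge = subsidy = 14.2.
The triangle = ½ × 10.3273 × 14.2 = 73.32.

73.32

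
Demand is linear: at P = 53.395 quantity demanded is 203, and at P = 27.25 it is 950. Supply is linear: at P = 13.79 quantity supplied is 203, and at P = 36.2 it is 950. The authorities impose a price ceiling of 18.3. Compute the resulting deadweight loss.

6846.37

Demand slope = (27.25 − 53.395)/(950 − 203) = −0.035, so P = 60.5 − 0.035Q.
Supply slope = (36.2 − 13.79)/(950 − 203) = 0.03, so P = 7.7 + 0.03Q.
Competitive equilibrium: 60.5 − 0.035Q = 7.7 + 0.03Q → Q* = 812.30769, P* = 32.06923.
At the ceiling P = 18.3, quantity supplied = (18.3 − 7.7)/0.03 = 353.33333.
Willingness to pay at Q' = 353.33333: 60.5 − 0.035·353.33333 = 48.13333.
ΔQ = 812.30769 − 353.33333 = 458.97436; wedge = 48.13333 − 18.3 = 29.83333.
Welfare loss = ½ × 458.97436 × 29.83333 = 6846.37.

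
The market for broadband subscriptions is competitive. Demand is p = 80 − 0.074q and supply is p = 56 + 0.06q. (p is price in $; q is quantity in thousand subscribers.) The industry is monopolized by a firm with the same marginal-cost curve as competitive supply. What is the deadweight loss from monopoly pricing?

$272.03 thousand

Competitive equilibrium: 80 − 0.074q = 56 + 0.06q → q* = 179.1045, p* = 66.7463.
Marginal revenue: MR = 80 − 0.148q. Set MR = MC: 80 − 0.148q = 56 + 0.06q → q_m = 115.3846.
Price p_m = 80 − 0.074·115.3846 = 71.4615; MC(q_m) = 56 + 0.06·115.3846 = 62.9231.
Competitive q* = 179.1045, so Δq = 63.7199; wedge = 71.4615 − 62.9231 = 8.5384.
Welfare loss = ½ × 63.7199 × 8.5384 = $272.03 thousand.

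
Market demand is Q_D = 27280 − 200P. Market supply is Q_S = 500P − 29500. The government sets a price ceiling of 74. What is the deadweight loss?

In inverse form: demand P = 136.4 − 0.005Q, supply P = 59 + 0.002Q.
Competitive equilibrium: 136.4 − 0.005Q = 59 + 0.002Q → Q* = 11057.1429, P* = 81.1143.
At the ceiling P = 74, quantity supplied = (74 − 59)/0.002 = 7500.
Willingness to pay at Q' = 7500: 136.4 − 0.005·7500 = 98.9.
ΔQ = 11057.1429 − 7500 = 3557.1429; wedge = 98.9 − 74 = 24.9.
Welfare loss = ½ × 3557.1429 × 24.9 = 44286.43.

44286.43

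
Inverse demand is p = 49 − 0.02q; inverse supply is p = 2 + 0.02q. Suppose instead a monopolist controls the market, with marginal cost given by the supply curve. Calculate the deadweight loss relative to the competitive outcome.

Competitive equilibrium: 49 − 0.02q = 2 + 0.02q → q* = 1175, p* = 25.5.
Marginal revenue: MR = 49 − 0.04q. Set MR = MC: 49 − 0.04q = 2 + 0.02q → q_m = 783.333333.
Price p_m = 49 − 0.02·783.333333 = 33.333333; MC(q_m) = 2 + 0.02·783.333333 = 17.666667.
Competitive q* = 1175, so Δq = 391.666667; wedge = 33.333333 − 17.666667 = 15.666666.
Deadweight loss = ½ × 391.666667 × 15.666666 = 3068.06.

3068.06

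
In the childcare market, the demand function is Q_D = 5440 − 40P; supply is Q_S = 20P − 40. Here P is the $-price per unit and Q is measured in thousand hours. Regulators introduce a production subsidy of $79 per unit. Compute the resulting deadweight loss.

In inverse form: demand P = 136 − 0.025Q, supply P = 2 + 0.05Q.
Competitive equilibrium: 136 − 0.025Q = 2 + 0.05Q → Q* = 1786.6667, P* = 91.3333.
The subsidy lowers effective supply by 79: P = 0.05Q − 77.
New quantity: 136 − 0.025Q = 0.05Q − 77 → Q' = 2840.
Overproduction ΔQ = 2840 − 1786.6667 = 1053.3333; wedge = subsidy = 79.
The triangle = ½ × 1053.3333 × 79 = $41606.67 thousand.

$41606.67 thousand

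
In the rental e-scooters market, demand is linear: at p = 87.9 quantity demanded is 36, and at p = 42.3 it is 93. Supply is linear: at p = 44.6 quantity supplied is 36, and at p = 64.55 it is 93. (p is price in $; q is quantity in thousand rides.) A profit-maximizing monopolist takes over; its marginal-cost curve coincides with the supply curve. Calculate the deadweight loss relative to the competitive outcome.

$524.99 thousand

Demand slope = (42.3 − 87.9)/(93 − 36) = −0.8, so p = 116.7 − 0.8q.
Supply slope = (64.55 − 44.6)/(93 − 36) = 0.35, so p = 32 + 0.35q.
Competitive equilibrium: 116.7 − 0.8q = 32 + 0.35q → q* = 73.6522, p* = 57.7783.
Marginal revenue: MR = 116.7 − 1.6q. Set MR = MC: 116.7 − 1.6q = 32 + 0.35q → q_m = 43.4359.
Price p_m = 116.7 − 0.8·43.4359 = 81.9513; MC(q_m) = 32 + 0.35·43.4359 = 47.2026.
Competitive q* = 73.6522, so Δq = 30.2163; wedge = 81.9513 − 47.2026 = 34.7487.
Welfare loss = ½ × 30.2163 × 34.7487 = $524.99 thousand.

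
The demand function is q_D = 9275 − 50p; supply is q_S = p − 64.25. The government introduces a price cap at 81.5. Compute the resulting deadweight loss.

5266.84

In inverse form: demand p = 185.5 − 0.02q, supply p = 64.25 + q.
Competitive equilibrium: 185.5 − 0.02q = 64.25 + q → q* = 118.8725, p* = 183.1225.
At the ceiling p = 81.5, quantity supplied = (81.5 − 64.25)/1 = 17.25.
Willingness to pay at q' = 17.25: 185.5 − 0.02·17.25 = 185.155.
Δq = 118.8725 − 17.25 = 101.6225; wedge = 185.155 − 81.5 = 103.655.
Welfare loss = ½ × 101.6225 × 103.655 = 5266.84.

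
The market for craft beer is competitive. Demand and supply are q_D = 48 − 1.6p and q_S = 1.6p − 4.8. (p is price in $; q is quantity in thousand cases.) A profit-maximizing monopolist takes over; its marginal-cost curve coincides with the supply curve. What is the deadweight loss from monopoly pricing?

In inverse form: demand p = 30 − 0.625q, supply p = 3 + 0.625q.
Competitive equilibrium: 30 − 0.625q = 3 + 0.625q → q* = 21.6, p* = 16.5.
Marginal revenue: MR = 30 − 1.25q. Set MR = MC: 30 − 1.25q = 3 + 0.625q → q_m = 14.4.
Price p_m = 30 − 0.625·14.4 = 21; MC(q_m) = 3 + 0.625·14.4 = 12.
Competitive q* = 21.6, so Δq = 7.2; wedge = 21 − 12 = 9.
Welfare loss = ½ × 7.2 × 9 = $32.40 thousand.

$32.40 thousand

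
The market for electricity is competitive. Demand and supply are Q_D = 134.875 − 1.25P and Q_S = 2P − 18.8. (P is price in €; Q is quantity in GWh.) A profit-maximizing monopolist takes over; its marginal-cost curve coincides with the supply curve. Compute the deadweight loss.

€541.55

In inverse form: demand P = 107.9 − 0.8Q, supply P = 9.4 + 0.5Q.
Competitive equilibrium: 107.9 − 0.8Q = 9.4 + 0.5Q → Q* = 75.7692, P* = 47.2846.
Marginal revenue: MR = 107.9 − 1.6Q. Set MR = MC: 107.9 − 1.6Q = 9.4 + 0.5Q → Q_m = 46.9048.
Price P_m = 107.9 − 0.8·46.9048 = 70.3762; MC(Q_m) = 9.4 + 0.5·46.9048 = 32.8524.
Competitive Q* = 75.7692, so ΔQ = 28.8644; wedge = 70.3762 − 32.8524 = 37.5238.
Welfare loss = ½ × 28.8644 × 37.5238 = €541.55.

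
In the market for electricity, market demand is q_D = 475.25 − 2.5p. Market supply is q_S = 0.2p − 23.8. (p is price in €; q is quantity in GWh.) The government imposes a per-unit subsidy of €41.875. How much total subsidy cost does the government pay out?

In inverse form: demand p = 190.1 − 0.4q, supply p = 119 + 5q.
Competitive equilibrium: 190.1 − 0.4q = 119 + 5q → q* = 13.1667, p* = 184.8333.
The subsidy lowers effective supply by 41.875: p = 77.125 + 5q.
New quantity: 190.1 − 0.4q = 77.125 + 5q → q' = 20.9213.
Total subsidy cost = 41.875 × 20.9213 = €876.08.

€876.08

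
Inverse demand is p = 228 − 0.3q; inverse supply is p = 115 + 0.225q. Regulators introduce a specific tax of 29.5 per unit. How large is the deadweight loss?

828.81

Competitive equilibrium: 228 − 0.3q = 115 + 0.225q → q* = 215.2381, p* = 163.4286.
With the tax, the buyer price exceeds the seller price by 29.5: (228 − 0.3q) − (115 + 0.225q) = 29.5 → q' = 159.0476.
Δq = 215.2381 − 159.0476 = 56.1905; the wedge equals the tax, 29.5.
Deadweight loss = ½ × 56.1905 × 29.5 = 828.81.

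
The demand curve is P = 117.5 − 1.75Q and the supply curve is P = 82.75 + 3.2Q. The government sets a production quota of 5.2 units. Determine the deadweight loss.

Competitive equilibrium: 117.5 − 1.75Q = 82.75 + 3.2Q → Q* = 7.0202, P* = 105.2146.
At Q = 5.2: demand price = 117.5 − 1.75·5.2 = 108.4; supply price = 82.75 + 3.2·5.2 = 99.39.
ΔQ = 7.0202 − 5.2 = 1.8202; wedge = 108.4 − 99.39 = 9.01.
Deadweight loss = ½ × 1.8202 × 9.01 = 8.20.

8.20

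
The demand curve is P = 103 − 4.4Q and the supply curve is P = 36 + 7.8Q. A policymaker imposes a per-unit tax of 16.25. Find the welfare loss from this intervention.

Competitive equilibrium: 103 − 4.4Q = 36 + 7.8Q → Q* = 5.4918, P* = 78.8361.
With the tax, the buyer price exceeds the seller price by 16.25: (103 − 4.4Q) − (36 + 7.8Q) = 16.25 → Q' = 4.1598.
ΔQ = 5.4918 − 4.1598 = 1.332; the wedge equals the tax, 16.25.
The triangle = ½ × 1.332 × 16.25 = 10.82.

10.82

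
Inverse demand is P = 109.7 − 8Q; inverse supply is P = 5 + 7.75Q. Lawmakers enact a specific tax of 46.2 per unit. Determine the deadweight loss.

Competitive equilibrium: 109.7 − 8Q = 5 + 7.75Q → Q* = 6.6476, P* = 56.519.
With the tax, the buyer price exceeds the seller price by 46.2: (109.7 − 8Q) − (5 + 7.75Q) = 46.2 → Q' = 3.7143.
ΔQ = 6.6476 − 3.7143 = 2.9333; the wedge equals the tax, 46.2.
Welfare loss = ½ × 2.9333 × 46.2 = 67.76.

67.76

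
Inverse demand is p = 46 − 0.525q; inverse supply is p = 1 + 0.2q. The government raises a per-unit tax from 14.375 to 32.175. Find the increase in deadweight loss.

571.44

Competitive equilibrium: 46 − 0.525q = 1 + 0.2q → q* = 62.069, p* = 13.4138.
For a per-unit tax t: Δq = t/0.725, so DWL = ½·t·(t/0.725) = t²/1.45.
At t = 14.375: DWL = 142.511. At t = 32.175: DWL = 713.952.
Increase = 713.952 − 142.511 = 571.44.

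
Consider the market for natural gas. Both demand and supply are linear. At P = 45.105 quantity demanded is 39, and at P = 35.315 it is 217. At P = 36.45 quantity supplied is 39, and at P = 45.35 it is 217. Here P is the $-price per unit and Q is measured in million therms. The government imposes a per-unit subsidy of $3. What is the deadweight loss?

$42.86 million

Demand slope = (35.315 − 45.105)/(217 − 39) = −0.055, so P = 47.25 − 0.055Q.
Supply slope = (45.35 − 36.45)/(217 − 39) = 0.05, so P = 34.5 + 0.05Q.
Competitive equilibrium: 47.25 − 0.055Q = 34.5 + 0.05Q → Q* = 121.4286, P* = 40.5714.
The subsidy lowers effective supply by 3: P = 31.5 + 0.05Q.
New quantity: 47.25 − 0.055Q = 31.5 + 0.05Q → Q' = 150.
Overproduction ΔQ = 150 − 121.4286 = 28.5714; wedge = subsidy = 3.
The triangle = ½ × 28.5714 × 3 = $42.86 million.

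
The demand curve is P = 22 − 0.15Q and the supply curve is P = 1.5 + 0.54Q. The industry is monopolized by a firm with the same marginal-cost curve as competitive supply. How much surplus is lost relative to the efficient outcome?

Competitive equilibrium: 22 − 0.15Q = 1.5 + 0.54Q → Q* = 29.7101, P* = 17.5435.
Marginal revenue: MR = 22 − 0.3Q. Set MR = MC: 22 − 0.3Q = 1.5 + 0.54Q → Q_m = 24.4048.
Price P_m = 22 − 0.15·24.4048 = 18.3393; MC(Q_m) = 1.5 + 0.54·24.4048 = 14.6786.
Competitive Q* = 29.7101, so ΔQ = 5.3053; wedge = 18.3393 − 14.6786 = 3.6607.
Welfare loss = ½ × 5.3053 × 3.6607 = 9.71.

9.71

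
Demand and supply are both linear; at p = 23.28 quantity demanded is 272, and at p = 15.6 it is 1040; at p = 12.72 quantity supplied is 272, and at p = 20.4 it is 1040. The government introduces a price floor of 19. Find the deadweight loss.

Demand slope = (15.6 − 23.28)/(1040 − 272) = −0.01, so p = 26 − 0.01q.
Supply slope = (20.4 − 12.72)/(1040 − 272) = 0.01, so p = 10 + 0.01q.
Competitive equilibrium: 26 − 0.01q = 10 + 0.01q → q* = 800, p* = 18.
At the floor p = 19, quantity demanded = (26 − 19)/0.01 = 700.
Sellers' marginal cost at q' = 700: 10 + 0.01·700 = 17.
Δq = 800 − 700 = 100; wedge = 19 − 17 = 2.
Welfare loss = ½ × 100 × 2 = 100.

100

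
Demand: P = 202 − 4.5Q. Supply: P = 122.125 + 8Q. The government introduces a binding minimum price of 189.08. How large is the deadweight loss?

77.39

Competitive equilibrium: 202 − 4.5Q = 122.125 + 8Q → Q* = 6.39, P* = 173.245.
At the floor P = 189.08, quantity demanded = (202 − 189.08)/4.5 = 2.8711.
Sellers' marginal cost at Q' = 2.8711: 122.125 + 8·2.8711 = 145.0938.
ΔQ = 6.39 − 2.8711 = 3.5189; wedge = 189.08 − 145.0938 = 43.9862.
Deadweight loss = ½ × 3.5189 × 43.9862 = 77.39.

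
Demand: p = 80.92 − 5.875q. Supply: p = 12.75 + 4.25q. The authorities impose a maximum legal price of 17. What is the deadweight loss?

166.38

Competitive equilibrium: 80.92 − 5.875q = 12.75 + 4.25q → q* = 6.7328, p* = 41.3646.
At the ceiling p = 17, quantity supplied = (17 − 12.75)/4.25 = 1.
Willingness to pay at q' = 1: 80.92 − 5.875·1 = 75.045.
Δq = 6.7328 − 1 = 5.7328; wedge = 75.045 − 17 = 58.045.
The triangle = ½ × 5.7328 × 58.045 = 166.38.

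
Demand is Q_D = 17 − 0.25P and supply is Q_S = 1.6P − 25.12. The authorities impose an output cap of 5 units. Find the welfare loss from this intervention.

In inverse form: demand P = 68 − 4Q, supply P = 15.7 + 0.625Q.
Competitive equilibrium: 68 − 4Q = 15.7 + 0.625Q → Q* = 11.3081, P* = 22.7676.
At Q = 5: demand price = 68 − 4·5 = 48; supply price = 15.7 + 0.625·5 = 18.825.
ΔQ = 11.3081 − 5 = 6.3081; wedge = 48 − 18.825 = 29.175.
The triangle = ½ × 6.3081 × 29.175 = 92.02.

92.02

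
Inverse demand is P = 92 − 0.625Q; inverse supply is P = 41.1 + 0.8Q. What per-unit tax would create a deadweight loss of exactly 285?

28.5

Competitive equilibrium: 92 − 0.625Q = 41.1 + 0.8Q → Q* = 35.7193, P* = 69.6754.
A tax t gives ΔQ = t/1.425 and wedge t, so DWL = t²/2.85.
t²/2.85 = 285 → t² = 812.25 → t = 28.5.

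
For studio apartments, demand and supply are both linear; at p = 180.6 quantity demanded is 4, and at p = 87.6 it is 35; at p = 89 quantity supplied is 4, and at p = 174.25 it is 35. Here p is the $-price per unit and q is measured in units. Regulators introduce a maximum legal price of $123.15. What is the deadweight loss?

Demand slope = (87.6 − 180.6)/(35 − 4) = −3, so p = 192.6 − 3q.
Supply slope = (174.25 − 89)/(35 − 4) = 2.75, so p = 78 + 2.75q.
Competitive equilibrium: 192.6 − 3q = 78 + 2.75q → q* = 19.9304, p* = 132.8087.
At the ceiling p = 123.15, quantity supplied = (123.15 − 78)/2.75 = 16.4182.
Willingness to pay at q' = 16.4182: 192.6 − 3·16.4182 = 143.3454.
Δq = 19.9304 − 16.4182 = 3.5122; wedge = 143.3454 − 123.15 = 20.1954.
Welfare loss = ½ × 3.5122 × 20.1954 = $35.47.

$35.47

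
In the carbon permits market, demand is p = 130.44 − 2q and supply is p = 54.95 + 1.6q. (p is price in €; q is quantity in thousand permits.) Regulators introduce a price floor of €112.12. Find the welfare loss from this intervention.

€251.03 thousand

Competitive equilibrium: 130.44 − 2q = 54.95 + 1.6q → q* = 20.9694, p* = 88.5011.
At the floor p = 112.12, quantity demanded = (130.44 − 112.12)/2 = 9.16.
Sellers' marginal cost at q' = 9.16: 54.95 + 1.6·9.16 = 69.606.
Δq = 20.9694 − 9.16 = 11.8094; wedge = 112.12 − 69.606 = 42.514.
The triangle = ½ × 11.8094 × 42.514 = €251.03 thousand.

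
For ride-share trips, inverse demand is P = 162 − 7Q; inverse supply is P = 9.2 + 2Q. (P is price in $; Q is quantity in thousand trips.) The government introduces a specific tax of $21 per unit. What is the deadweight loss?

Competitive equilibrium: 162 − 7Q = 9.2 + 2Q → Q* = 16.9778, P* = 43.1556.
With the tax, the buyer price exceeds the seller price by 21: (162 − 7Q) − (9.2 + 2Q) = 21 → Q' = 14.6444.
ΔQ = 16.9778 − 14.6444 = 2.3334; the wedge equals the tax, 21.
Deadweight loss = ½ × 2.3334 × 21 = $24.50 thousand.

$24.50 thousand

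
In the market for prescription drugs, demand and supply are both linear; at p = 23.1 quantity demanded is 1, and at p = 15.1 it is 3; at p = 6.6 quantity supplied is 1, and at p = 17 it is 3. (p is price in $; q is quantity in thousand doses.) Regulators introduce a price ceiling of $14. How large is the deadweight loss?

Demand slope = (15.1 − 23.1)/(3 − 1) = −4, so p = 27.1 − 4q.
Supply slope = (17 − 6.6)/(3 − 1) = 5.2, so p = 1.4 + 5.2q.
Competitive equilibrium: 27.1 − 4q = 1.4 + 5.2q → q* = 2.7935, p* = 15.9261.
At the ceiling p = 14, quantity supplied = (14 − 1.4)/5.2 = 2.4231.
Willingness to pay at q' = 2.4231: 27.1 − 4·2.4231 = 17.4076.
Δq = 2.7935 − 2.4231 = 0.3704; wedge = 17.4076 − 14 = 3.4076.
DWL = ½ × 0.3704 × 3.4076 = $0.63 thousand.

$0.63 thousand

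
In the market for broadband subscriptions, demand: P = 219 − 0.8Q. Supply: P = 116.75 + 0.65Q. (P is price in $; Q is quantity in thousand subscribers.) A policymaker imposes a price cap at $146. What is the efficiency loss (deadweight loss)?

$472.07 thousand

Competitive equilibrium: 219 − 0.8Q = 116.75 + 0.65Q → Q* = 70.5172, P* = 162.5862.
At the ceiling P = 146, quantity supplied = (146 − 116.75)/0.65 = 45.
Willingness to pay at Q' = 45: 219 − 0.8·45 = 183.
ΔQ = 70.5172 − 45 = 25.5172; wedge = 183 − 146 = 37.
Deadweight loss = ½ × 25.5172 × 37 = $472.07 thousand.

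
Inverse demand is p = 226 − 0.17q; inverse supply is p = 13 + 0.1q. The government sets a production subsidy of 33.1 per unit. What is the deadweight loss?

2028.91

Competitive equilibrium: 226 − 0.17q = 13 + 0.1q → q* = 788.8889, p* = 91.8889.
The subsidy lowers effective supply by 33.1: p = 0.1q − 20.1.
New quantity: 226 − 0.17q = 0.1q − 20.1 → q' = 911.4815.
Overproduction Δq = 911.4815 − 788.8889 = 122.5926; wedge = subsidy = 33.1.
The triangle = ½ × 122.5926 × 33.1 = 2028.91.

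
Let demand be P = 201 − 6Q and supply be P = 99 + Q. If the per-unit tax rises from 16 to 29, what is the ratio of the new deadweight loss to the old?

Competitive equilibrium: 201 − 6Q = 99 + Q → Q* = 14.5714, P* = 113.5714.
For a per-unit tax t: ΔQ = t/7, so DWL = ½·t·(t/7) = t²/14.
At t = 16: DWL = 18.286. At t = 29: DWL = 60.071.
Ratio = (29/16)² = 3.285.

3.285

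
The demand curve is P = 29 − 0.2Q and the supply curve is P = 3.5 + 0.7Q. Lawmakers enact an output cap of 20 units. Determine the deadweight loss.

31.25

Competitive equilibrium: 29 − 0.2Q = 3.5 + 0.7Q → Q* = 28.3333, P* = 23.3333.
At Q = 20: demand price = 29 − 0.2·20 = 25; supply price = 3.5 + 0.7·20 = 17.5.
ΔQ = 28.3333 − 20 = 8.3333; wedge = 25 − 17.5 = 7.5.
Deadweight loss = ½ × 8.3333 × 7.5 = 31.25.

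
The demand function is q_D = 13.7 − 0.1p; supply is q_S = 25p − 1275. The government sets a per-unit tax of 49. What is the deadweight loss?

In inverse form: demand p = 137 − 10q, supply p = 51 + 0.04q.
Competitive equilibrium: 137 − 10q = 51 + 0.04q → q* = 8.5657, p* = 51.3426.
With the tax, the buyer price exceeds the seller price by 49: (137 − 10q) − (51 + 0.04q) = 49 → q' = 3.6853.
Δq = 8.5657 − 3.6853 = 4.8804; the wedge equals the tax, 49.
DWL = ½ × 4.8804 × 49 = 119.57.

119.57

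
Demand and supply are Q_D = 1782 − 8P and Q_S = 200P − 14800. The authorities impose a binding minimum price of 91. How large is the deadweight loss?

529.20

In inverse form: demand P = 222.75 − 0.125Q, supply P = 74 + 0.005Q.
Competitive equilibrium: 222.75 − 0.125Q = 74 + 0.005Q → Q* = 1144.2308, P* = 79.7212.
At the floor P = 91, quantity demanded = (222.75 − 91)/0.125 = 1054.
Sellers' marginal cost at Q' = 1054: 74 + 0.005·1054 = 79.27.
ΔQ = 1144.2308 − 1054 = 90.2308; wedge = 91 − 79.27 = 11.73.
DWL = ½ × 90.2308 × 11.73 = 529.20.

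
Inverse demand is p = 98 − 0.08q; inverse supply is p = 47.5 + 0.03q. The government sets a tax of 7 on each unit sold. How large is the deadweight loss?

222.73

Competitive equilibrium: 98 − 0.08q = 47.5 + 0.03q → q* = 459.0909, p* = 61.2727.
With the tax, the buyer price exceeds the seller price by 7: (98 − 0.08q) − (47.5 + 0.03q) = 7 → q' = 395.4545.
Δq = 459.0909 − 395.4545 = 63.6364; the wedge equals the tax, 7.
DWL = ½ × 63.6364 × 7 = 222.73.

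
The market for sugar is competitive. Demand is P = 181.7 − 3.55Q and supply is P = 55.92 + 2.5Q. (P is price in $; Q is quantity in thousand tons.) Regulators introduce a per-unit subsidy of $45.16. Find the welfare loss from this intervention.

Competitive equilibrium: 181.7 − 3.55Q = 55.92 + 2.5Q → Q* = 20.7901, P* = 107.8952.
The subsidy lowers effective supply by 45.16: P = 10.76 + 2.5Q.
New quantity: 181.7 − 3.55Q = 10.76 + 2.5Q → Q' = 28.2545.
Overproduction ΔQ = 28.2545 − 20.7901 = 7.4644; wedge = subsidy = 45.16.
Deadweight loss = ½ × 7.4644 × 45.16 = $168.55 thousand.

$168.55 thousand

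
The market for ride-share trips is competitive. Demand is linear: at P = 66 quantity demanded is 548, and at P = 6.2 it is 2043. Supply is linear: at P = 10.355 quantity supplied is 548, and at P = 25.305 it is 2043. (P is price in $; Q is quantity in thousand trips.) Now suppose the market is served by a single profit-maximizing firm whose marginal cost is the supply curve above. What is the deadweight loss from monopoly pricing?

Demand slope = (6.2 − 66)/(2043 − 548) = −0.04, so P = 87.92 − 0.04Q.
Supply slope = (25.305 − 10.355)/(2043 − 548) = 0.01, so P = 4.875 + 0.01Q.
Competitive equilibrium: 87.92 − 0.04Q = 4.875 + 0.01Q → Q* = 1660.9, P* = 21.484.
Marginal revenue: MR = 87.92 − 0.08Q. Set MR = MC: 87.92 − 0.08Q = 4.875 + 0.01Q → Q_m = 922.72222.
Price P_m = 87.92 − 0.04·922.72222 = 51.01111; MC(Q_m) = 4.875 + 0.01·922.72222 = 14.10222.
Competitive Q* = 1660.9, so ΔQ = 738.17778; wedge = 51.01111 − 14.10222 = 36.90889.
Deadweight loss = ½ × 738.17778 × 36.90889 = $13622.66 thousand.

$13622.66 thousand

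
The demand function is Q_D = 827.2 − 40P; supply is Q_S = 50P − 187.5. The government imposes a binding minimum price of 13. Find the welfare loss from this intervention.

In inverse form: demand P = 20.68 − 0.025Q, supply P = 3.75 + 0.02Q.
Competitive equilibrium: 20.68 − 0.025Q = 3.75 + 0.02Q → Q* = 376.2222, P* = 11.2744.
At the floor P = 13, quantity demanded = (20.68 − 13)/0.025 = 307.2.
Sellers' marginal cost at Q' = 307.2: 3.75 + 0.02·307.2 = 9.894.
ΔQ = 376.2222 − 307.2 = 69.0222; wedge = 13 − 9.894 = 3.106.
Deadweight loss = ½ × 69.0222 × 3.106 = 107.19.

107.19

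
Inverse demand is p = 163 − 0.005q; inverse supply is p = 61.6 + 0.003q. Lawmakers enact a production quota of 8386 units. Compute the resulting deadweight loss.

Competitive equilibrium: 163 − 0.005q = 61.6 + 0.003q → q* = 12675, p* = 99.625.
At q = 8386: demand price = 163 − 0.005·8386 = 121.07; supply price = 61.6 + 0.003·8386 = 86.758.
Δq = 12675 − 8386 = 4289; wedge = 121.07 − 86.758 = 34.312.
Deadweight loss = ½ × 4289 × 34.312 = 73582.084.

73582.084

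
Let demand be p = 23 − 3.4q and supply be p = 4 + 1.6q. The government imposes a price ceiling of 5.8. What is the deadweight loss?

17.89

Competitive equilibrium: 23 − 3.4q = 4 + 1.6q → q* = 3.8, p* = 10.08.
At the ceiling p = 5.8, quantity supplied = (5.8 − 4)/1.6 = 1.125.
Willingness to pay at q' = 1.125: 23 − 3.4·1.125 = 19.175.
Δq = 3.8 − 1.125 = 2.675; wedge = 19.175 − 5.8 = 13.375.
Welfare loss = ½ × 2.675 × 13.375 = 17.89.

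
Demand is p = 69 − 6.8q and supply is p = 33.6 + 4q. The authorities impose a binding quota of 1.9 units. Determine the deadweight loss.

10.25

Competitive equilibrium: 69 − 6.8q = 33.6 + 4q → q* = 3.2778, p* = 46.7111.
At q = 1.9: demand price = 69 − 6.8·1.9 = 56.08; supply price = 33.6 + 4·1.9 = 41.2.
Δq = 3.2778 − 1.9 = 1.3778; wedge = 56.08 − 41.2 = 14.88.
The triangle = ½ × 1.3778 × 14.88 = 10.25.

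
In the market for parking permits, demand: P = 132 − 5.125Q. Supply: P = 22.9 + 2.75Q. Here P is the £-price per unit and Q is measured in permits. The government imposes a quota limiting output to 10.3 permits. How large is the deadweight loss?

£49.73

Competitive equilibrium: 132 − 5.125Q = 22.9 + 2.75Q → Q* = 13.854, P* = 60.9984.
At Q = 10.3: demand price = 132 − 5.125·10.3 = 79.2125; supply price = 22.9 + 2.75·10.3 = 51.225.
ΔQ = 13.854 − 10.3 = 3.554; wedge = 79.2125 − 51.225 = 27.9875.
Deadweight loss = ½ × 3.554 × 27.9875 = £49.73.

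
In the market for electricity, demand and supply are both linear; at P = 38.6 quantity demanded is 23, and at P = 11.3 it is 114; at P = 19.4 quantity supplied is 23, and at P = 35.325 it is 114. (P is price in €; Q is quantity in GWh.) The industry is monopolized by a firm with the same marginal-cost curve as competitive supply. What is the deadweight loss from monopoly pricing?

Demand slope = (11.3 − 38.6)/(114 − 23) = −0.3, so P = 45.5 − 0.3Q.
Supply slope = (35.325 − 19.4)/(114 − 23) = 0.175, so P = 15.375 + 0.175Q.
Competitive equilibrium: 45.5 − 0.3Q = 15.375 + 0.175Q → Q* = 63.4211, P* = 26.4737.
Marginal revenue: MR = 45.5 − 0.6Q. Set MR = MC: 45.5 − 0.6Q = 15.375 + 0.175Q → Q_m = 38.871.
Price P_m = 45.5 − 0.3·38.871 = 33.8387; MC(Q_m) = 15.375 + 0.175·38.871 = 22.1774.
Competitive Q* = 63.4211, so ΔQ = 24.5501; wedge = 33.8387 − 22.1774 = 11.6613.
The triangle = ½ × 24.5501 × 11.6613 = €143.14.

€143.14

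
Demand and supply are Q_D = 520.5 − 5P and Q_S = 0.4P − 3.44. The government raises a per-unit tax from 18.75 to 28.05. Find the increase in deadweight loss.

80.60

In inverse form: demand P = 104.1 − 0.2Q, supply P = 8.6 + 2.5Q.
Competitive equilibrium: 104.1 − 0.2Q = 8.6 + 2.5Q → Q* = 35.3704, P* = 97.0259.
For a per-unit tax t: ΔQ = t/2.7, so DWL = ½·t·(t/2.7) = t²/5.4.
At t = 18.75: DWL = 65.104. At t = 28.05: DWL = 145.704.
Increase = 145.704 − 65.104 = 80.60.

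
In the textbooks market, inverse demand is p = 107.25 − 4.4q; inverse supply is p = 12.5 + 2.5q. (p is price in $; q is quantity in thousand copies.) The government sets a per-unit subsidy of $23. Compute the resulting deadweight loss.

$38.33 thousand

Competitive equilibrium: 107.25 − 4.4q = 12.5 + 2.5q → q* = 13.7319, p* = 46.8297.
The subsidy lowers effective supply by 23: p = 2.5q − 10.5.
New quantity: 107.25 − 4.4q = 2.5q − 10.5 → q' = 17.0652.
Overproduction Δq = 17.0652 − 13.7319 = 3.3333; wedge = subsidy = 23.
DWL = ½ × 3.3333 × 23 = $38.33 thousand.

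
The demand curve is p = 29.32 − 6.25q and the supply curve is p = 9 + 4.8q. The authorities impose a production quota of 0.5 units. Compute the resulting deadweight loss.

Competitive equilibrium: 29.32 − 6.25q = 9 + 4.8q → q* = 1.8389, p* = 17.8268.
At q = 0.5: demand price = 29.32 − 6.25·0.5 = 26.195; supply price = 9 + 4.8·0.5 = 11.4.
Δq = 1.8389 − 0.5 = 1.3389; wedge = 26.195 − 11.4 = 14.795.
The triangle = ½ × 1.3389 × 14.795 = 9.90.

9.90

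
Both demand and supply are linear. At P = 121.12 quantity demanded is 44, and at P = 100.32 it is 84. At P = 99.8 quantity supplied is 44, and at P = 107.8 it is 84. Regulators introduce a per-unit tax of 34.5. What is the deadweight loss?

826.56

Demand slope = (100.32 − 121.12)/(84 − 44) = −0.52, so P = 144 − 0.52Q.
Supply slope = (107.8 − 99.8)/(84 − 44) = 0.2, so P = 91 + 0.2Q.
Competitive equilibrium: 144 − 0.52Q = 91 + 0.2Q → Q* = 73.6111, P* = 105.7222.
With the tax, the buyer price exceeds the seller price by 34.5: (144 − 0.52Q) − (91 + 0.2Q) = 34.5 → Q' = 25.6944.
ΔQ = 73.6111 − 25.6944 = 47.9167; the wedge equals the tax, 34.5.
The triangle = ½ × 47.9167 × 34.5 = 826.56.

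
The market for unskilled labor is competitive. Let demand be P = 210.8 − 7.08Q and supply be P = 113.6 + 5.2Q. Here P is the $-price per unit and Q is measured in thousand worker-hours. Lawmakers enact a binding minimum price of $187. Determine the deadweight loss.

$127.32 thousand

Competitive equilibrium: 210.8 − 7.08Q = 113.6 + 5.2Q → Q* = 7.9153, P* = 154.7596.
At the floor P = 187, quantity demanded = (210.8 − 187)/7.08 = 3.3616.
Sellers' marginal cost at Q' = 3.3616: 113.6 + 5.2·3.3616 = 131.0803.
ΔQ = 7.9153 − 3.3616 = 4.5537; wedge = 187 − 131.0803 = 55.9197.
Welfare loss = ½ × 4.5537 × 55.9197 = $127.32 thousand.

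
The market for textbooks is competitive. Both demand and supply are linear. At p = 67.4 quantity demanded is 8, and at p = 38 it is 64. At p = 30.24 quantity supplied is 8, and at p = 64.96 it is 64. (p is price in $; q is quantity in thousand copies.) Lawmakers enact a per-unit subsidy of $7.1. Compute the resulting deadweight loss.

Demand slope = (38 − 67.4)/(64 − 8) = −0.525, so p = 71.6 − 0.525q.
Supply slope = (64.96 − 30.24)/(64 − 8) = 0.62, so p = 25.28 + 0.62q.
Competitive equilibrium: 71.6 − 0.525q = 25.28 + 0.62q → q* = 40.4541, p* = 50.3616.
The subsidy lowers effective supply by 7.1: p = 18.18 + 0.62q.
New quantity: 71.6 − 0.525q = 18.18 + 0.62q → q' = 46.655.
Overproduction Δq = 46.655 − 40.4541 = 6.2009; wedge = subsidy = 7.1.
The triangle = ½ × 6.2009 × 7.1 = $22.01 thousand.

$22.01 thousand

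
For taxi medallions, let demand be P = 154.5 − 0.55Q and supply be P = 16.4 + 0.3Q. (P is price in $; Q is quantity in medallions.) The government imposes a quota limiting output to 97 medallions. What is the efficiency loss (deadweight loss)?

Competitive equilibrium: 154.5 − 0.55Q = 16.4 + 0.3Q → Q* = 162.4706, P* = 65.1412.
At Q = 97: demand price = 154.5 − 0.55·97 = 101.15; supply price = 16.4 + 0.3·97 = 45.5.
ΔQ = 162.4706 − 97 = 65.4706; wedge = 101.15 − 45.5 = 55.65.
DWL = ½ × 65.4706 × 55.65 = $1821.72.

$1821.72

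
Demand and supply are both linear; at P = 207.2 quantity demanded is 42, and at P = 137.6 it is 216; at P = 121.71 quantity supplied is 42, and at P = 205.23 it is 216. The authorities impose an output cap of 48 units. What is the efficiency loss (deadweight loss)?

Demand slope = (137.6 − 207.2)/(216 − 42) = −0.4, so P = 224 − 0.4Q.
Supply slope = (205.23 − 121.71)/(216 − 42) = 0.48, so P = 101.55 + 0.48Q.
Competitive equilibrium: 224 − 0.4Q = 101.55 + 0.48Q → Q* = 139.1477, P* = 168.3409.
At Q = 48: demand price = 224 − 0.4·48 = 204.8; supply price = 101.55 + 0.48·48 = 124.59.
ΔQ = 139.1477 − 48 = 91.1477; wedge = 204.8 − 124.59 = 80.21.
Welfare loss = ½ × 91.1477 × 80.21 = 3655.48.

3655.48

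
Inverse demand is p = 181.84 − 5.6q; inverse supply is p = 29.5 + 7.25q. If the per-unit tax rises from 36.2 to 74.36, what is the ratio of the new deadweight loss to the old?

Competitive equilibrium: 181.84 − 5.6q = 29.5 + 7.25q → q* = 11.8553, p* = 115.4506.
For a per-unit tax t: Δq = t/12.85, so DWL = ½·t·(t/12.85) = t²/25.7.
At t = 36.2: DWL = 50.990. At t = 74.36: DWL = 215.152.
Ratio = (74.36/36.2)² = 4.220.

4.220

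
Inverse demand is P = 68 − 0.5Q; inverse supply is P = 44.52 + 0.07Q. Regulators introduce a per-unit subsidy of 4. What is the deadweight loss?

Competitive equilibrium: 68 − 0.5Q = 44.52 + 0.07Q → Q* = 41.193, P* = 47.4035.
The subsidy lowers effective supply by 4: P = 40.52 + 0.07Q.
New quantity: 68 − 0.5Q = 40.52 + 0.07Q → Q' = 48.2105.
Overproduction ΔQ = 48.2105 − 41.193 = 7.0175; wedge = subsidy = 4.
The triangle = ½ × 7.0175 × 4 = 14.04.

14.04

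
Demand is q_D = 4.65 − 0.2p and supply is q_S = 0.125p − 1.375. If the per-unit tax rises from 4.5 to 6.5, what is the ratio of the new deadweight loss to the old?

In inverse form: demand p = 23.25 − 5q, supply p = 11 + 8q.
Competitive equilibrium: 23.25 − 5q = 11 + 8q → q* = 0.9423, p* = 18.5385.
For a per-unit tax t: Δq = t/13, so DWL = ½·t·(t/13) = t²/26.
At t = 4.5: DWL = 0.779. At t = 6.5: DWL = 1.625.
Ratio = (6.5/4.5)² = 2.086.

2.086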